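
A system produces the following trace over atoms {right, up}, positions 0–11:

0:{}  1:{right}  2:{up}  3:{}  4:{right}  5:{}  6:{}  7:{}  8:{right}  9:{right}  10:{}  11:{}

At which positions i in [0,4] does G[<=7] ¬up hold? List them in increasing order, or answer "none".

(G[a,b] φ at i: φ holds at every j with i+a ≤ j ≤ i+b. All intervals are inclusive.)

3, 4

Evaluate at each i in [0,4]:
  i=0: ✗ (fails at j=2)
  i=1: ✗ (fails at j=2)
  i=2: ✗ (fails at j=2)
  i=3: ✓ (all of [3,10])
  i=4: ✓ (all of [4,11])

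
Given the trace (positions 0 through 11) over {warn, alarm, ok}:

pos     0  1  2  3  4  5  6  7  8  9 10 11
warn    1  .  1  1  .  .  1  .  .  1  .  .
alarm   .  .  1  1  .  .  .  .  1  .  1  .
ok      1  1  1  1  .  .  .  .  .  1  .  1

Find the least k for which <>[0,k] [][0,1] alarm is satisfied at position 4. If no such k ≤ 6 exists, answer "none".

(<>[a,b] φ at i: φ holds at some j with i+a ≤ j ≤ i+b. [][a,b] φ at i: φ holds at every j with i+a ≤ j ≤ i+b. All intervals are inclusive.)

Scan j = 4,5,… for [][0,1] alarm:
  j=4: fails
  j=5: fails
  j=6: fails
  j=7: fails
  j=8: fails
  j=9: fails
  j=10: fails
No j in [4,10] satisfies it → none.

none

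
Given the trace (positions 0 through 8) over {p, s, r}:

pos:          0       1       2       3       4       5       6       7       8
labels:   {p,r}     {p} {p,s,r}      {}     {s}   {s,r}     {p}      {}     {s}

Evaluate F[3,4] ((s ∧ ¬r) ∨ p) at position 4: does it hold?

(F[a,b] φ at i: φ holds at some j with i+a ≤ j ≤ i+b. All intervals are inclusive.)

True

Check ((s ∧ ¬r) ∨ p) at each j in [7,8]:
  j=7: false
  j=8: true
Found at j=8 → formula holds.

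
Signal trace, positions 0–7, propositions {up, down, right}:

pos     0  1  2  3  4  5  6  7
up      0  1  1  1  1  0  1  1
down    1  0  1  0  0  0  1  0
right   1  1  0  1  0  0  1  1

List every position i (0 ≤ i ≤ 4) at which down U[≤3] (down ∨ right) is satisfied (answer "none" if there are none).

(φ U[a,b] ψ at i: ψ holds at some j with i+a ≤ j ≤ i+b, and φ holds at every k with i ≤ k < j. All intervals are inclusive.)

Evaluate at each i in [0,4]:
  i=0: ✓ (rhs at j=0)
  i=1: ✓ (rhs at j=1)
  i=2: ✓ (rhs at j=2)
  i=3: ✓ (rhs at j=3)
  i=4: ✗ (lhs fails at k=4 before rhs at j=6)

0, 1, 2, 3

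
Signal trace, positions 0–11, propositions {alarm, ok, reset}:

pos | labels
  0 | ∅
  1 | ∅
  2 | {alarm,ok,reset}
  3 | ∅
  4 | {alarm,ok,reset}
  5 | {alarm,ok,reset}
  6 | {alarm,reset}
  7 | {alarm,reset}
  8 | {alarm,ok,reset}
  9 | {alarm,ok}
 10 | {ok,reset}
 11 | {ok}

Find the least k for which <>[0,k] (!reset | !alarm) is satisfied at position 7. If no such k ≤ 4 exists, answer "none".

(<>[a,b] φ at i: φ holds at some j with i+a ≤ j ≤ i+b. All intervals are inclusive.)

2

Scan j = 7,8,… for (!reset | !alarm):
  j=7: fails
  j=8: fails
  j=9: holds
First hit at j=9, so smallest k = 9-7 = 2.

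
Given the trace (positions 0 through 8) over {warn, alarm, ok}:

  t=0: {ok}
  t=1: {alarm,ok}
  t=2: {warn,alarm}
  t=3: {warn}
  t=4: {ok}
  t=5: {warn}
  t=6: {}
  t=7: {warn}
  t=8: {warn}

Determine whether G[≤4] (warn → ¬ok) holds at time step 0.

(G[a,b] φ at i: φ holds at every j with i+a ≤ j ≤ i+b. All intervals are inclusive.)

Yes

Check (warn → ¬ok) at every j in [0,4]:
  j=0: antecedent false → ✓
  j=1: antecedent false → ✓
  j=2: antecedent true; consequent true → ✓
  j=3: antecedent true; consequent true → ✓
  j=4: antecedent false → ✓
All positions satisfy it → formula holds.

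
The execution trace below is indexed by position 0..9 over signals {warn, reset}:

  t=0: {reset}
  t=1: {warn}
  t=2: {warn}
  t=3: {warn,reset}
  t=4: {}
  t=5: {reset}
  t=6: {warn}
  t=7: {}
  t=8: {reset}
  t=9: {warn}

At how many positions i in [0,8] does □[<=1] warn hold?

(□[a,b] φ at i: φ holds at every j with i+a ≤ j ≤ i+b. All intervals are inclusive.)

Evaluate at each i in [0,8]:
  i=0: ✗ (fails at j=0)
  i=1: ✓ (all of [1,2])
  i=2: ✓ (all of [2,3])
  i=3: ✗ (fails at j=4)
  i=4: ✗ (fails at j=4)
  i=5: ✗ (fails at j=5)
  i=6: ✗ (fails at j=7)
  i=7: ✗ (fails at j=7)
  i=8: ✗ (fails at j=8)
Positions where it holds: {1, 2} → 2.

2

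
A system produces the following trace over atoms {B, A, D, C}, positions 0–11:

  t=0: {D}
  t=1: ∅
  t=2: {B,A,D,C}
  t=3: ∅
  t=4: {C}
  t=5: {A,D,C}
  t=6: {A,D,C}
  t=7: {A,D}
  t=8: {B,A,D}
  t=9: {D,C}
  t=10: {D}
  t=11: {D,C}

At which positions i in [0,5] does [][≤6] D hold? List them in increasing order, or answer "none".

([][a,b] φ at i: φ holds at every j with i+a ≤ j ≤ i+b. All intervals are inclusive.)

Evaluate at each i in [0,5]:
  i=0: ✗ (fails at j=1)
  i=1: ✗ (fails at j=1)
  i=2: ✗ (fails at j=3)
  i=3: ✗ (fails at j=3)
  i=4: ✗ (fails at j=4)
  i=5: ✓ (all of [5,11])

5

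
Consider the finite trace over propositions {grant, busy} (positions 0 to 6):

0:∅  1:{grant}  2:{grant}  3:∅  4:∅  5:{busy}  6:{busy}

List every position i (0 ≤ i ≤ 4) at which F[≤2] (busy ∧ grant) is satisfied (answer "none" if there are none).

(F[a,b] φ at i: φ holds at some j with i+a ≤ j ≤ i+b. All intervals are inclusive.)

none

Evaluate at each i in [0,4]:
  i=0: ✗ (none in [0,2])
  i=1: ✗ (none in [1,3])
  i=2: ✗ (none in [2,4])
  i=3: ✗ (none in [3,5])
  i=4: ✗ (none in [4,6])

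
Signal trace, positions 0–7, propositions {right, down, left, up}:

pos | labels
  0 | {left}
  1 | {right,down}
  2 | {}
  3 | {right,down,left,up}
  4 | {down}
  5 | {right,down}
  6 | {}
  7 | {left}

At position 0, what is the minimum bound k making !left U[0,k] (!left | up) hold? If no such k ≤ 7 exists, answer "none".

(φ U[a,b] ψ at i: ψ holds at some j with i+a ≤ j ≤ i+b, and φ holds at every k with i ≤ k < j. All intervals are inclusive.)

Need earliest j ≥ 0 with (!left | up), and !left at every k in [0,j-1].
  j=0: rhs fails.
  j=1: rhs holds but lhs fails at k=0.
  j=2: rhs holds but lhs fails at k=0.
  j=3: rhs holds but lhs fails at k=0.
  j=4: rhs holds but lhs fails at k=0.
  j=5: rhs holds but lhs fails at k=0.
  j=6: rhs holds but lhs fails at k=0.
  j=7: rhs fails.
No witness within the range → none.

none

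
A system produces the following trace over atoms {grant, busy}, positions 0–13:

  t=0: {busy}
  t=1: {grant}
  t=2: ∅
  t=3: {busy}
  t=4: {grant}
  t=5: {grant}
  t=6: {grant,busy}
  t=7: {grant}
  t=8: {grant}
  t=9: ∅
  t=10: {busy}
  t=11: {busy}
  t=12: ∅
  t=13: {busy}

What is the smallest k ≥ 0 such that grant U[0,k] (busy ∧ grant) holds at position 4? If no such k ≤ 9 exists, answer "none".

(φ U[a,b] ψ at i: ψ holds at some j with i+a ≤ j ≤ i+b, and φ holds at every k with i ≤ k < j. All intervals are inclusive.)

2

Need earliest j ≥ 4 with (busy ∧ grant), and grant at every k in [4,j-1].
  j=4: rhs fails.
  j=5: rhs fails.
  j=6: rhs holds; lhs holds on [4,5]. k = 2.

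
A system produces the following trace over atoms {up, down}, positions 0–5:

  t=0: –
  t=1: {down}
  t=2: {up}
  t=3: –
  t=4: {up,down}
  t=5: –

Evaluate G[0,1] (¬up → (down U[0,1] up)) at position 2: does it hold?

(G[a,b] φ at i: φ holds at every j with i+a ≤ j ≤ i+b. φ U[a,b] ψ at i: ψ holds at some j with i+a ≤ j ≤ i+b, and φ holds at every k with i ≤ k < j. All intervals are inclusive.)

Does not hold

Check (¬up → (down U[0,1] up)) at every j in [2,3]:
  j=2: antecedent false → ✓
  j=3: antecedent true; consequent fails → ✗
Fails at j=3 → formula fails.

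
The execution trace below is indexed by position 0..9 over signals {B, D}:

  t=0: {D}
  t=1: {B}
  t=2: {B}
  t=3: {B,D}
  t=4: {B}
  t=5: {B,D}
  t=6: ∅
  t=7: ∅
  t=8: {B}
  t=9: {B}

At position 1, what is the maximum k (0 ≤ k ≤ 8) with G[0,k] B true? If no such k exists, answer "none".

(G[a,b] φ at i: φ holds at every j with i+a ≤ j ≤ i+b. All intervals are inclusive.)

B must hold from j=1 onward; find where it first fails.
  j=1: holds
  j=2: holds
  j=3: holds
  j=4: holds
  j=5: holds
  j=6: fails
Holds on [1,5], so largest k = 4.

4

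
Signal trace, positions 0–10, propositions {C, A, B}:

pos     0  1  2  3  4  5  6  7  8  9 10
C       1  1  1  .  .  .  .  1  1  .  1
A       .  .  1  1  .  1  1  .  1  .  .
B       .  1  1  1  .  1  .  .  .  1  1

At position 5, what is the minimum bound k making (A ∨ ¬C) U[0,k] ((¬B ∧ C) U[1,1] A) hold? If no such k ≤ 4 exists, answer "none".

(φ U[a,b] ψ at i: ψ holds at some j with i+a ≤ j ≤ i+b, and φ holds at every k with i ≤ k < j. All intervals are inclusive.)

Need earliest j ≥ 5 with ((¬B ∧ C) U[1,1] A), and (A ∨ ¬C) at every k in [5,j-1].
  j=5: rhs fails.
  j=6: rhs fails.
  j=7: rhs holds; lhs holds on [5,6]. k = 2.

2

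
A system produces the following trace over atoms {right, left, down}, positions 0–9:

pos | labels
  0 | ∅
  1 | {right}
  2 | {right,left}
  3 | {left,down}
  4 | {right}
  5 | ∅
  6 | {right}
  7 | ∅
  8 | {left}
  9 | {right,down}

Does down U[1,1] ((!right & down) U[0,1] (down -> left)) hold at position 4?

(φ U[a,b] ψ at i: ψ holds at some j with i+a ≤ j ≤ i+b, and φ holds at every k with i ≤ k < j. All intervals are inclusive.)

Does not hold

Need some j in [5,5] with ((!right & down) U[0,1] (down -> left)), and down at every k in [4,j-1].
  j=5: ((!right & down) U[0,1] (down -> left)) holds, but down fails at k=4 → not this j.
No j in the window works → until fails.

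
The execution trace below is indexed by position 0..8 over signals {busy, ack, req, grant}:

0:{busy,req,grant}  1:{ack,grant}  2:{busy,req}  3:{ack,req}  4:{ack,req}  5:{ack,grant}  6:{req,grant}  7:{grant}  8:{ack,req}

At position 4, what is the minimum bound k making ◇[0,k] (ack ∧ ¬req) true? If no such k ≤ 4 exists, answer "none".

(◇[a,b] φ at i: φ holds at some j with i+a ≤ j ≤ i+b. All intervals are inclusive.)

Scan j = 4,5,… for (ack ∧ ¬req):
  j=4: fails
  j=5: holds
First hit at j=5, so smallest k = 5-4 = 1.

1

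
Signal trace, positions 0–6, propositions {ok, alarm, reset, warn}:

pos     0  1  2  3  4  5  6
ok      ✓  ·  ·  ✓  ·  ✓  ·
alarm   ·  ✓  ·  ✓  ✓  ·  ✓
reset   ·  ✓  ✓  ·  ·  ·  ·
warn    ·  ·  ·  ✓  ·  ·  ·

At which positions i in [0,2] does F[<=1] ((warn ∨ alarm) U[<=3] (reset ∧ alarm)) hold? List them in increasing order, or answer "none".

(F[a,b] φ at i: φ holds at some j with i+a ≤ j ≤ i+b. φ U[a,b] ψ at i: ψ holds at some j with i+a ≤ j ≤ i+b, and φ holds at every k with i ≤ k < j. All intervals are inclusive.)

Evaluate at each i in [0,2]:
  i=0: ✓ (witness j=1)
  i=1: ✓ (witness j=1)
  i=2: ✗ (none in [2,3])

0, 1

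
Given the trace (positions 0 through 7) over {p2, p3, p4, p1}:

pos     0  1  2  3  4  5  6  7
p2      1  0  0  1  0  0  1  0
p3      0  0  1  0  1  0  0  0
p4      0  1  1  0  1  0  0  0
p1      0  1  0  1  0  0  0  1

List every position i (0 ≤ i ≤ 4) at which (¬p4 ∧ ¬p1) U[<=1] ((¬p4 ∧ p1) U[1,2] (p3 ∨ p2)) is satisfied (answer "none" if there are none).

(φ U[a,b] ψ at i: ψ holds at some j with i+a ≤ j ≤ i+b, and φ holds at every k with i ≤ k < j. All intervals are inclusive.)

3

Evaluate at each i in [0,4]:
  i=0: ✗ (no rhs in [0,1])
  i=1: ✗ (no rhs in [1,2])
  i=2: ✗ (lhs fails at k=2 before rhs at j=3)
  i=3: ✓ (rhs at j=3)
  i=4: ✗ (no rhs in [4,5])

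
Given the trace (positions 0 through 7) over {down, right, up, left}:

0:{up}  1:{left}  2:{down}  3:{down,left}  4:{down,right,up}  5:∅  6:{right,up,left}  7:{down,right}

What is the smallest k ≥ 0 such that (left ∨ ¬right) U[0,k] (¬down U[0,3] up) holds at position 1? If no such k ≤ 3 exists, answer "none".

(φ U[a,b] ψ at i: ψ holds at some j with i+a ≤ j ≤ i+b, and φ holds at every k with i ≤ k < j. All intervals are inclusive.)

3

Need earliest j ≥ 1 with (¬down U[0,3] up), and (left ∨ ¬right) at every k in [1,j-1].
  j=1: rhs fails.
  j=2: rhs fails.
  j=3: rhs fails.
  j=4: rhs holds; lhs holds on [1,3]. k = 3.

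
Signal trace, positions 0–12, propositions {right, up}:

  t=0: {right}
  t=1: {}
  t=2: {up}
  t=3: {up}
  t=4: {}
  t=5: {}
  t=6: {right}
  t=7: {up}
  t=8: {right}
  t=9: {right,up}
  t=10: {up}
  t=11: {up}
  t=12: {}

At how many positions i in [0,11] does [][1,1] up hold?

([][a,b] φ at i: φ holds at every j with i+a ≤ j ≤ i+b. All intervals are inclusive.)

6

Evaluate at each i in [0,11]:
  i=0: ✗ (fails at j=1)
  i=1: ✓ (all of [2,2])
  i=2: ✓ (all of [3,3])
  i=3: ✗ (fails at j=4)
  i=4: ✗ (fails at j=5)
  i=5: ✗ (fails at j=6)
  i=6: ✓ (all of [7,7])
  i=7: ✗ (fails at j=8)
  i=8: ✓ (all of [9,9])
  i=9: ✓ (all of [10,10])
  i=10: ✓ (all of [11,11])
  i=11: ✗ (fails at j=12)
Positions where it holds: {1, 2, 6, 8, 9, 10} → 6.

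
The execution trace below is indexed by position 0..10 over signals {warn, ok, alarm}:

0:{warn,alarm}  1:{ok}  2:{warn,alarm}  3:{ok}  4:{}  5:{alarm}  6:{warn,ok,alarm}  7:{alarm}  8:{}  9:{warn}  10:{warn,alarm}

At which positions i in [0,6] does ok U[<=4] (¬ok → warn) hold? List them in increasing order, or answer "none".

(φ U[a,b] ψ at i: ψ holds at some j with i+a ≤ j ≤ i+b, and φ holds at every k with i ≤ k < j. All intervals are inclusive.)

Evaluate at each i in [0,6]:
  i=0: ✓ (rhs at j=0)
  i=1: ✓ (rhs at j=1)
  i=2: ✓ (rhs at j=2)
  i=3: ✓ (rhs at j=3)
  i=4: ✗ (lhs fails at k=4 before rhs at j=6)
  i=5: ✗ (lhs fails at k=5 before rhs at j=6)
  i=6: ✓ (rhs at j=6)

0, 1, 2, 3, 6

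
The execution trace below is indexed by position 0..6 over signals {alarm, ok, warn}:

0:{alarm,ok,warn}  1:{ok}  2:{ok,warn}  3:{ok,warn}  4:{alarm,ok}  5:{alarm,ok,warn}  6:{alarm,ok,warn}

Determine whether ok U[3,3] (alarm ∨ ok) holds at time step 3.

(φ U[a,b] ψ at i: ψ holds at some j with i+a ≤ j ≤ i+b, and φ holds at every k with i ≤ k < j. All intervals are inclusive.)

Need some j in [6,6] with (alarm ∨ ok), and ok at every k in [3,j-1].
  j=6: (alarm ∨ ok) holds; ok holds at every k in [3,5] → satisfied.

True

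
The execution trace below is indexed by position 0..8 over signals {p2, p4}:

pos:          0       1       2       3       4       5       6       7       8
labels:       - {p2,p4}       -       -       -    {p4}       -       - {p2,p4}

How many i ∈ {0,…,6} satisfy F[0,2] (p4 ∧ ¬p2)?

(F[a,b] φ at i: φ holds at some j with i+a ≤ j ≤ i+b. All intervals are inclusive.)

3

Evaluate at each i in [0,6]:
  i=0: ✗ (none in [0,2])
  i=1: ✗ (none in [1,3])
  i=2: ✗ (none in [2,4])
  i=3: ✓ (witness j=5)
  i=4: ✓ (witness j=5)
  i=5: ✓ (witness j=5)
  i=6: ✗ (none in [6,8])
Positions where it holds: {3, 4, 5} → 3.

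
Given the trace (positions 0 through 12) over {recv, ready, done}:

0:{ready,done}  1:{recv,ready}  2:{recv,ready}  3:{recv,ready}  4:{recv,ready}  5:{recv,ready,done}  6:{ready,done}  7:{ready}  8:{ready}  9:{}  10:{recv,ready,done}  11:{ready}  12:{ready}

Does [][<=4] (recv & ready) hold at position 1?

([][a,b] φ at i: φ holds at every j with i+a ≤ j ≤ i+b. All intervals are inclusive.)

True

Check (recv & ready) at every j in [1,5]:
  j=1: true
  j=2: true
  j=3: true
  j=4: true
  j=5: true
All positions satisfy it → formula holds.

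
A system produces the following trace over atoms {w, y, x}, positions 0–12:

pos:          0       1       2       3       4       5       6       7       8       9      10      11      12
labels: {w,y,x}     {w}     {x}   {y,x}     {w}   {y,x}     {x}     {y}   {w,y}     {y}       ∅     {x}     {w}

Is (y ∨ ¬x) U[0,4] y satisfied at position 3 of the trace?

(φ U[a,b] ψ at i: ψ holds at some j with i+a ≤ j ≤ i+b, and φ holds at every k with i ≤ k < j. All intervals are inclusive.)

Need some j in [3,7] with y, and (y ∨ ¬x) at every k in [3,j-1].
  j=3: y holds; no prefix to check → satisfied.

Holds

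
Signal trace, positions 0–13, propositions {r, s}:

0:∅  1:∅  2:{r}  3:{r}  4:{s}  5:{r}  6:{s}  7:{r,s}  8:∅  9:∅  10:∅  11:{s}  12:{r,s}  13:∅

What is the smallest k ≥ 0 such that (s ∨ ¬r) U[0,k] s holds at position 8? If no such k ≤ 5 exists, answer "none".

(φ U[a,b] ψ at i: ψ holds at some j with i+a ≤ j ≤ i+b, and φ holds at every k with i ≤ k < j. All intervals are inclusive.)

Need earliest j ≥ 8 with s, and (s ∨ ¬r) at every k in [8,j-1].
  j=8: rhs fails.
  j=9: rhs fails.
  j=10: rhs fails.
  j=11: rhs holds; lhs holds on [8,10]. k = 3.

3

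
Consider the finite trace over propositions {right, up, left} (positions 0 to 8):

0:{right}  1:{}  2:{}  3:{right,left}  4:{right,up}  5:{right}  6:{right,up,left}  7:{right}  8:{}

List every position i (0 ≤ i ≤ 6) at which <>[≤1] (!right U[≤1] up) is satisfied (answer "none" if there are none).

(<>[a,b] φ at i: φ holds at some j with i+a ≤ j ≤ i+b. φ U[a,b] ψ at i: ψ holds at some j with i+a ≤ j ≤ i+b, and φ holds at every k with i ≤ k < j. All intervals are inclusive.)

Evaluate at each i in [0,6]:
  i=0: ✗ (none in [0,1])
  i=1: ✗ (none in [1,2])
  i=2: ✗ (none in [2,3])
  i=3: ✓ (witness j=4)
  i=4: ✓ (witness j=4)
  i=5: ✓ (witness j=6)
  i=6: ✓ (witness j=6)

3, 4, 5, 6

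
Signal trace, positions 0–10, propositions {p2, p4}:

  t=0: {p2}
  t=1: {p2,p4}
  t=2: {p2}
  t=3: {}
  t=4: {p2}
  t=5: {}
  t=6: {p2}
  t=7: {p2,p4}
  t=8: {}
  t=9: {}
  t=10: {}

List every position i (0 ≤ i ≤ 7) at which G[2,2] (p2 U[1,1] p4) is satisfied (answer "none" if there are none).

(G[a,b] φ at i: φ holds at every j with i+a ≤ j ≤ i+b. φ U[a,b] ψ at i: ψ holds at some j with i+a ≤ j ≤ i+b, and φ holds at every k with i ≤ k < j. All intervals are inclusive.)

4

Evaluate at each i in [0,7]:
  i=0: ✗ (fails at j=2)
  i=1: ✗ (fails at j=3)
  i=2: ✗ (fails at j=4)
  i=3: ✗ (fails at j=5)
  i=4: ✓ (all of [6,6])
  i=5: ✗ (fails at j=7)
  i=6: ✗ (fails at j=8)
  i=7: ✗ (fails at j=9)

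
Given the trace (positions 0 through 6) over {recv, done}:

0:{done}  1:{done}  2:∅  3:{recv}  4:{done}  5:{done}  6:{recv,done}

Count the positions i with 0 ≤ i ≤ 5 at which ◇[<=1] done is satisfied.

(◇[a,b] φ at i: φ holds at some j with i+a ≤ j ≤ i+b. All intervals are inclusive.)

5

Evaluate at each i in [0,5]:
  i=0: ✓ (witness j=0)
  i=1: ✓ (witness j=1)
  i=2: ✗ (none in [2,3])
  i=3: ✓ (witness j=4)
  i=4: ✓ (witness j=4)
  i=5: ✓ (witness j=5)
Positions where it holds: {0, 1, 3, 4, 5} → 5.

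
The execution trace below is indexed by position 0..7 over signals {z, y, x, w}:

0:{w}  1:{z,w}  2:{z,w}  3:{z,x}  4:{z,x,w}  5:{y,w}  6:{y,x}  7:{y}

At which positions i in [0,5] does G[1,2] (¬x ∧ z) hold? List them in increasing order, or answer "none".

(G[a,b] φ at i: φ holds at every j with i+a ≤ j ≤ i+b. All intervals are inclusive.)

Evaluate at each i in [0,5]:
  i=0: ✓ (all of [1,2])
  i=1: ✗ (fails at j=3)
  i=2: ✗ (fails at j=3)
  i=3: ✗ (fails at j=4)
  i=4: ✗ (fails at j=5)
  i=5: ✗ (fails at j=6)

0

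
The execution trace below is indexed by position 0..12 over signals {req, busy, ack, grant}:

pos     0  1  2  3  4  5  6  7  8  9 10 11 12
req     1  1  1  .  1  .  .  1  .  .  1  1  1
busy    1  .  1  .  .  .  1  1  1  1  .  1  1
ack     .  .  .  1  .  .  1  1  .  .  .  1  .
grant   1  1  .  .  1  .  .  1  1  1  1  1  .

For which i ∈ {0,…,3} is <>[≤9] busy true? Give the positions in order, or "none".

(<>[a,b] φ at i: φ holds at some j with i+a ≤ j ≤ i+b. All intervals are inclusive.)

Evaluate at each i in [0,3]:
  i=0: ✓ (witness j=0)
  i=1: ✓ (witness j=2)
  i=2: ✓ (witness j=2)
  i=3: ✓ (witness j=6)

0, 1, 2, 3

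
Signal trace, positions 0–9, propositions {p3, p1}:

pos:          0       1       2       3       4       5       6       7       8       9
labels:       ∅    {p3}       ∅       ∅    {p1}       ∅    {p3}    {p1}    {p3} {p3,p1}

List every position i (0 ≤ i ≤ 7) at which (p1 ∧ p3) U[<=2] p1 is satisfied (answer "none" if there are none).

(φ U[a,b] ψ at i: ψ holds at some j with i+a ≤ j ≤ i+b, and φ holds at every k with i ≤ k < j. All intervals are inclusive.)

Evaluate at each i in [0,7]:
  i=0: ✗ (no rhs in [0,2])
  i=1: ✗ (no rhs in [1,3])
  i=2: ✗ (lhs fails at k=2 before rhs at j=4)
  i=3: ✗ (lhs fails at k=3 before rhs at j=4)
  i=4: ✓ (rhs at j=4)
  i=5: ✗ (lhs fails at k=5 before rhs at j=7)
  i=6: ✗ (lhs fails at k=6 before rhs at j=7)
  i=7: ✓ (rhs at j=7)

4, 7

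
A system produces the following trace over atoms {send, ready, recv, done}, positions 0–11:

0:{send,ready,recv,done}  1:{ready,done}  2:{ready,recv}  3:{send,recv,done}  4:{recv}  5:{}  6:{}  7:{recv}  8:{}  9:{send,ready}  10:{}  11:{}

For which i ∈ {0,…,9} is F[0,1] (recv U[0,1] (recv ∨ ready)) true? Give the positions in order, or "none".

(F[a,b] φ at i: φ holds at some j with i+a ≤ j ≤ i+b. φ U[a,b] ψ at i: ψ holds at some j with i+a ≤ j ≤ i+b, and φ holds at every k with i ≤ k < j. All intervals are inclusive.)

0, 1, 2, 3, 4, 6, 7, 8, 9

Evaluate at each i in [0,9]:
  i=0: ✓ (witness j=0)
  i=1: ✓ (witness j=1)
  i=2: ✓ (witness j=2)
  i=3: ✓ (witness j=3)
  i=4: ✓ (witness j=4)
  i=5: ✗ (none in [5,6])
  i=6: ✓ (witness j=7)
  i=7: ✓ (witness j=7)
  i=8: ✓ (witness j=9)
  i=9: ✓ (witness j=9)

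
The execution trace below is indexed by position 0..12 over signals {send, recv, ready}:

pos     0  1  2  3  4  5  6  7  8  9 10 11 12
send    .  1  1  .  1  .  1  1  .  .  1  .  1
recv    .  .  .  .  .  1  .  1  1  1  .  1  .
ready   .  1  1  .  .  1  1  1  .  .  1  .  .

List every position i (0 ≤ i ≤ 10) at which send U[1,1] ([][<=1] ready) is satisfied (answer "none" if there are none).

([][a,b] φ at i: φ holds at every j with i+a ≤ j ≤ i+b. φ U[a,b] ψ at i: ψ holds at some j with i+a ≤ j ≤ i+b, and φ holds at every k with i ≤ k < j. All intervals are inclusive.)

Evaluate at each i in [0,10]:
  i=0: ✗ (lhs fails at k=0 before rhs at j=1)
  i=1: ✗ (no rhs in [2,2])
  i=2: ✗ (no rhs in [3,3])
  i=3: ✗ (no rhs in [4,4])
  i=4: ✓ (rhs at j=5; lhs holds on [4,4])
  i=5: ✗ (lhs fails at k=5 before rhs at j=6)
  i=6: ✗ (no rhs in [7,7])
  i=7: ✗ (no rhs in [8,8])
  i=8: ✗ (no rhs in [9,9])
  i=9: ✗ (no rhs in [10,10])
  i=10: ✗ (no rhs in [11,11])

4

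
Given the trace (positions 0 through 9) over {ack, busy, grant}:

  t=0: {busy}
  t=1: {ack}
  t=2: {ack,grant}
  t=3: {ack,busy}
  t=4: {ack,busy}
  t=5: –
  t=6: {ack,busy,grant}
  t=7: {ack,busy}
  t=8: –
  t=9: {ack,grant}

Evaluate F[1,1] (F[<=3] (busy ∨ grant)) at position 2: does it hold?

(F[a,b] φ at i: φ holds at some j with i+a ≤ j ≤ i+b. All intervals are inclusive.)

True

Check F[<=3] (busy ∨ grant) at each j in [3,3]:
  j=3: holds (witness at 3)
Found at j=3 → formula holds.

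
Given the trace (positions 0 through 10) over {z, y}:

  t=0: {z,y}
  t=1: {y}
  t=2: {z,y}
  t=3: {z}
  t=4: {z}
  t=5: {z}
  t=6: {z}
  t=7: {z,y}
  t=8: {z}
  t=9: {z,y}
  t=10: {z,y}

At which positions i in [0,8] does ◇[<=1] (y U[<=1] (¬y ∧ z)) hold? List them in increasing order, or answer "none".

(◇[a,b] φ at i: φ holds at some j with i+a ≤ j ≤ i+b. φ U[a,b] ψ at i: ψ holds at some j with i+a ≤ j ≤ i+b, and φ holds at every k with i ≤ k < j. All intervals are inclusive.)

1, 2, 3, 4, 5, 6, 7, 8

Evaluate at each i in [0,8]:
  i=0: ✗ (none in [0,1])
  i=1: ✓ (witness j=2)
  i=2: ✓ (witness j=2)
  i=3: ✓ (witness j=3)
  i=4: ✓ (witness j=4)
  i=5: ✓ (witness j=5)
  i=6: ✓ (witness j=6)
  i=7: ✓ (witness j=7)
  i=8: ✓ (witness j=8)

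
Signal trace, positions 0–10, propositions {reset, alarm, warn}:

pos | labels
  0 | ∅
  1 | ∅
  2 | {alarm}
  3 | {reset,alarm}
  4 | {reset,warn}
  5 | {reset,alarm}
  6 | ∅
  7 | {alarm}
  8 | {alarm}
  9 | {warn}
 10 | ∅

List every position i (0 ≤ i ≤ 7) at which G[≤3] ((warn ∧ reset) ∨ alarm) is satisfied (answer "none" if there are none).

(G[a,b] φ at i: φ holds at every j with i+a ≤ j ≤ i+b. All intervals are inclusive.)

Evaluate at each i in [0,7]:
  i=0: ✗ (fails at j=0)
  i=1: ✗ (fails at j=1)
  i=2: ✓ (all of [2,5])
  i=3: ✗ (fails at j=6)
  i=4: ✗ (fails at j=6)
  i=5: ✗ (fails at j=6)
  i=6: ✗ (fails at j=6)
  i=7: ✗ (fails at j=9)

2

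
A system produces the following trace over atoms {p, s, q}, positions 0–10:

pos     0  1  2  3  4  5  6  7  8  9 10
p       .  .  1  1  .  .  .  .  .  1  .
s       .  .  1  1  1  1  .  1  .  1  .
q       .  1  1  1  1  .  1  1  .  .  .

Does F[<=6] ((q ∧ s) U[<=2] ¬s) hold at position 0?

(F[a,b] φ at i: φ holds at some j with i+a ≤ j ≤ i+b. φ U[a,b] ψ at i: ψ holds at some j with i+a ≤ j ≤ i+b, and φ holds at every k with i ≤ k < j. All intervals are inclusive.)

Check ((q ∧ s) U[<=2] ¬s) at each j in [0,6]:
  j=0: holds
  j=1: holds
  j=2: fails
  j=3: fails
  j=4: fails
  j=5: fails
  j=6: holds
Found at j=0 → formula holds.

True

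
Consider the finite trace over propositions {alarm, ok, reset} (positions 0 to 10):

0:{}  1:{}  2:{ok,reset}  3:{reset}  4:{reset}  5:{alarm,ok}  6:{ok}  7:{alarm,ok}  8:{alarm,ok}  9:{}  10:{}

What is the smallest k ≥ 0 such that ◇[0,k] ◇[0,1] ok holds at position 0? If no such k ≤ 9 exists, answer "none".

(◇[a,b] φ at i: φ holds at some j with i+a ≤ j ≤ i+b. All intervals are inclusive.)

1

Scan j = 0,1,… for ◇[0,1] ok:
  j=0: fails
  j=1: holds
First hit at j=1, so smallest k = 1-0 = 1.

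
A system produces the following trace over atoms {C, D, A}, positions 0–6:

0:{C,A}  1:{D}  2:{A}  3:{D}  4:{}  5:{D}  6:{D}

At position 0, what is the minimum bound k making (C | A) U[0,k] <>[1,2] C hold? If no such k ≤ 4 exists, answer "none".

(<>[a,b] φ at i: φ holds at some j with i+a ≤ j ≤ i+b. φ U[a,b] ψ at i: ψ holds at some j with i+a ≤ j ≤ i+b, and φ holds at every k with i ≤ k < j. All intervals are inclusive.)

none

Need earliest j ≥ 0 with <>[1,2] C, and (C | A) at every k in [0,j-1].
  j=0: rhs fails.
  j=1: rhs fails.
  j=2: rhs fails.
  j=3: rhs fails.
  j=4: rhs fails.
No witness within the range → none.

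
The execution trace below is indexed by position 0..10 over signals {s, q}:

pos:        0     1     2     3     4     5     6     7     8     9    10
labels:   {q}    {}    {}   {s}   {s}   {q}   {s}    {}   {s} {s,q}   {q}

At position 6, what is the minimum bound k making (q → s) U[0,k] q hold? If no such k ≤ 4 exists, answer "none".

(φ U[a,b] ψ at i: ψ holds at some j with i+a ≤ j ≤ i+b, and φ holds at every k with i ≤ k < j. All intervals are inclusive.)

Need earliest j ≥ 6 with q, and (q → s) at every k in [6,j-1].
  j=6: rhs fails.
  j=7: rhs fails.
  j=8: rhs fails.
  j=9: rhs holds; lhs holds on [6,8]. k = 3.

3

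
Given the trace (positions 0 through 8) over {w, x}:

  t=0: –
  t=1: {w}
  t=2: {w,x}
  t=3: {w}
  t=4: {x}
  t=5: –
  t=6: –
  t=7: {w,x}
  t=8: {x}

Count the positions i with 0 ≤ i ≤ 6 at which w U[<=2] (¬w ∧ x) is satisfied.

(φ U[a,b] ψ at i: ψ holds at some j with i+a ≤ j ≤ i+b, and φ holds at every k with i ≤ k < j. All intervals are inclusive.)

3

Evaluate at each i in [0,6]:
  i=0: ✗ (no rhs in [0,2])
  i=1: ✗ (no rhs in [1,3])
  i=2: ✓ (rhs at j=4; lhs holds on [2,3])
  i=3: ✓ (rhs at j=4; lhs holds on [3,3])
  i=4: ✓ (rhs at j=4)
  i=5: ✗ (no rhs in [5,7])
  i=6: ✗ (lhs fails at k=6 before rhs at j=8)
Positions where it holds: {2, 3, 4} → 3.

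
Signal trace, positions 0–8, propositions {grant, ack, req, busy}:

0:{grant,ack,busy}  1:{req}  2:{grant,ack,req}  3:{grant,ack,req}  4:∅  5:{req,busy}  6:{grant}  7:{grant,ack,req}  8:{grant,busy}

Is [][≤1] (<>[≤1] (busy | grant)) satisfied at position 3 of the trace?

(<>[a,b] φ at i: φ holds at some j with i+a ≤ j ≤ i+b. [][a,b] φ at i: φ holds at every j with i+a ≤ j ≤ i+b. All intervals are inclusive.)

Check <>[≤1] (busy | grant) at every j in [3,4]:
  j=3: holds (witness at 3)
  j=4: holds (witness at 5)
All positions satisfy it → formula holds.

True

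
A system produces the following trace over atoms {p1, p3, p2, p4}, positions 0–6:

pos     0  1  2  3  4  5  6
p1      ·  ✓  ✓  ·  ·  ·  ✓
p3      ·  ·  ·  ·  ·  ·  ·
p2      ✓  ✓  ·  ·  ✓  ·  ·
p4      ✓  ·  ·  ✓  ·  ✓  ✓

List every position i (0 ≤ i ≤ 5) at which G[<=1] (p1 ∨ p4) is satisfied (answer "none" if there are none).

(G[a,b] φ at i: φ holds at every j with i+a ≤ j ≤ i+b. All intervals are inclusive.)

Evaluate at each i in [0,5]:
  i=0: ✓ (all of [0,1])
  i=1: ✓ (all of [1,2])
  i=2: ✓ (all of [2,3])
  i=3: ✗ (fails at j=4)
  i=4: ✗ (fails at j=4)
  i=5: ✓ (all of [5,6])

0, 1, 2, 5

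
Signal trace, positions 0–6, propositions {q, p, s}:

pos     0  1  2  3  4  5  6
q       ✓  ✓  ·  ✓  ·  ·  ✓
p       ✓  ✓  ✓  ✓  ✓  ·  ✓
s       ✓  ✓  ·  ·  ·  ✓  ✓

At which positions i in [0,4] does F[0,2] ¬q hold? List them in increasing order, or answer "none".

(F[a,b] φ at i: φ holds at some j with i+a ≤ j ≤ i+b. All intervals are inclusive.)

0, 1, 2, 3, 4

Evaluate at each i in [0,4]:
  i=0: ✓ (witness j=2)
  i=1: ✓ (witness j=2)
  i=2: ✓ (witness j=2)
  i=3: ✓ (witness j=4)
  i=4: ✓ (witness j=4)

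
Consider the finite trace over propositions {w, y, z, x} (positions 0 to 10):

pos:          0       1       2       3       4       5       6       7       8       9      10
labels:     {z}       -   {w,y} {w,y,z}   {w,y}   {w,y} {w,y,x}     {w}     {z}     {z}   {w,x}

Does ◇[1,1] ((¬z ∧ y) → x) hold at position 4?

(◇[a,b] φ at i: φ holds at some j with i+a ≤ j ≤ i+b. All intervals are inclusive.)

Check ((¬z ∧ y) → x) at each j in [5,5]:
  j=5: false
No position in the window satisfies it → formula fails.

False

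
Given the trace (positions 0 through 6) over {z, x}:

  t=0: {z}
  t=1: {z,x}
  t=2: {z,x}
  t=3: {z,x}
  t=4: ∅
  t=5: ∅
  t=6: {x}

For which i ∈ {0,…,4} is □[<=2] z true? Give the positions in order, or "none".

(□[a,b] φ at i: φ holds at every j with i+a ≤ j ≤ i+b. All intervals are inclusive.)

Evaluate at each i in [0,4]:
  i=0: ✓ (all of [0,2])
  i=1: ✓ (all of [1,3])
  i=2: ✗ (fails at j=4)
  i=3: ✗ (fails at j=4)
  i=4: ✗ (fails at j=4)

0, 1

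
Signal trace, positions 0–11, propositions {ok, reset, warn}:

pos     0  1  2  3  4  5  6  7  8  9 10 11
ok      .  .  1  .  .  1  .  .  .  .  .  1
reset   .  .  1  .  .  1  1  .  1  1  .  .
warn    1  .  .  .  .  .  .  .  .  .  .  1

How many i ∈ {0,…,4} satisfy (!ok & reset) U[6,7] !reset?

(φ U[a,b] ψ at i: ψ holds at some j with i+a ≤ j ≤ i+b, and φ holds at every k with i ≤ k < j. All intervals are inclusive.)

0

Evaluate at each i in [0,4]:
  i=0: ✗ (lhs fails at k=0 before rhs at j=7)
  i=1: ✗ (lhs fails at k=1 before rhs at j=7)
  i=2: ✗ (no rhs in [8,9])
  i=3: ✗ (lhs fails at k=3 before rhs at j=10)
  i=4: ✗ (lhs fails at k=4 before rhs at j=10)
Positions where it holds: {} → 0.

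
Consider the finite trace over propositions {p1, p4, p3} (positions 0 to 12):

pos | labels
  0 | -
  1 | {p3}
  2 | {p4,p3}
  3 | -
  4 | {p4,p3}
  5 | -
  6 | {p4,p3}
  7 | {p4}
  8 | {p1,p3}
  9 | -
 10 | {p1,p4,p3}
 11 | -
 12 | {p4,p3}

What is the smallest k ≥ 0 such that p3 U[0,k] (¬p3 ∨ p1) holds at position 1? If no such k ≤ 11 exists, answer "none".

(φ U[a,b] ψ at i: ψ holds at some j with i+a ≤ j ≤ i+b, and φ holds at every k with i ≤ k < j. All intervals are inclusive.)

2

Need earliest j ≥ 1 with (¬p3 ∨ p1), and p3 at every k in [1,j-1].
  j=1: rhs fails.
  j=2: rhs fails.
  j=3: rhs holds; lhs holds on [1,2]. k = 2.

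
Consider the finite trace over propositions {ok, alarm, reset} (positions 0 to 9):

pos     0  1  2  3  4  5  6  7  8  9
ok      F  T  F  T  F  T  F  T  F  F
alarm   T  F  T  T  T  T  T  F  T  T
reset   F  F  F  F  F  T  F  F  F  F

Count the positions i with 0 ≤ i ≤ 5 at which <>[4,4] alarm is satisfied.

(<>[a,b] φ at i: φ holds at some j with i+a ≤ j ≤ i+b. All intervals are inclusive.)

Evaluate at each i in [0,5]:
  i=0: ✓ (witness j=4)
  i=1: ✓ (witness j=5)
  i=2: ✓ (witness j=6)
  i=3: ✗ (none in [7,7])
  i=4: ✓ (witness j=8)
  i=5: ✓ (witness j=9)
Positions where it holds: {0, 1, 2, 4, 5} → 5.

5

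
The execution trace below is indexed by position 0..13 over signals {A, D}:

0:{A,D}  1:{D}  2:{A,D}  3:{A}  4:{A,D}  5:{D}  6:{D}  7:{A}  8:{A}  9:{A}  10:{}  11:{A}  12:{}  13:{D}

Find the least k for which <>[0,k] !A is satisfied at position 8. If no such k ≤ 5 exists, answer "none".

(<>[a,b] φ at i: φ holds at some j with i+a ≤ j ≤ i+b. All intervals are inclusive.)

Scan j = 8,9,… for !A:
  j=8: fails
  j=9: fails
  j=10: holds
First hit at j=10, so smallest k = 10-8 = 2.

2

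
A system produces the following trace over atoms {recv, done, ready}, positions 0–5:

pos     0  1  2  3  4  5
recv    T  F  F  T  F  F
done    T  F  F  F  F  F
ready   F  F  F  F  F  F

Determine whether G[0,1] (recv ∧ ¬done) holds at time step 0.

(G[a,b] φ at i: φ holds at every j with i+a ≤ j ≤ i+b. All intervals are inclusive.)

False

Check (recv ∧ ¬done) at every j in [0,1]:
  j=0: false
  j=1: false
Fails at j=0 → formula fails.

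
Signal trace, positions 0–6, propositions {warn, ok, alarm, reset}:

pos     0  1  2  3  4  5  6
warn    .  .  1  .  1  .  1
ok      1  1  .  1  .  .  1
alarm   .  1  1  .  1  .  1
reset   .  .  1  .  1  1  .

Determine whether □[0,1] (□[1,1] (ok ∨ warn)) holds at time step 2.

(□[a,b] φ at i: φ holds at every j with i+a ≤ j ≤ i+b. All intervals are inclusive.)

Check □[1,1] (ok ∨ warn) at every j in [2,3]:
  j=2: holds on [3,3]
  j=3: holds on [4,4]
All positions satisfy it → formula holds.

Holds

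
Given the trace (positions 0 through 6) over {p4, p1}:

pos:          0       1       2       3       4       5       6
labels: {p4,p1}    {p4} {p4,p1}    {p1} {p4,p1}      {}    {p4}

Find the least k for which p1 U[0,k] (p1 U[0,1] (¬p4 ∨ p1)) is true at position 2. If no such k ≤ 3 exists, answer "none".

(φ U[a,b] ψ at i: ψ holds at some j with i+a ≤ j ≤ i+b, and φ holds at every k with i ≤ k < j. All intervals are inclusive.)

0

Need earliest j ≥ 2 with (p1 U[0,1] (¬p4 ∨ p1)), and p1 at every k in [2,j-1].
  j=2: rhs holds (empty prefix). k = 0.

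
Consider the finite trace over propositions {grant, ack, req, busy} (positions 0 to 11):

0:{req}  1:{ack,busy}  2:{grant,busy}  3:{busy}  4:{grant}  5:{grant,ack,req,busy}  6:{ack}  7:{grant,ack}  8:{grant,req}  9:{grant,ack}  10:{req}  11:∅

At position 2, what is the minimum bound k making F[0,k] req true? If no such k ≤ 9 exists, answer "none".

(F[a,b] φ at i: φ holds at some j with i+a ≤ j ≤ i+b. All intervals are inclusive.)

Scan j = 2,3,… for req:
  j=2: fails
  j=3: fails
  j=4: fails
  j=5: holds
First hit at j=5, so smallest k = 5-2 = 3.

3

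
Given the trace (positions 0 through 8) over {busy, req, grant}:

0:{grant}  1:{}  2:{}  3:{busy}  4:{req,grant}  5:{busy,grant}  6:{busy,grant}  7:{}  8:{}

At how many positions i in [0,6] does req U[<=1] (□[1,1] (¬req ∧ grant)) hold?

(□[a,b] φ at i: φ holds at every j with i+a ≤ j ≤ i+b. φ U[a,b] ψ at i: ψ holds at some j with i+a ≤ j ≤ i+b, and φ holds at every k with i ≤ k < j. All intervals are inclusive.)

Evaluate at each i in [0,6]:
  i=0: ✗ (no rhs in [0,1])
  i=1: ✗ (no rhs in [1,2])
  i=2: ✗ (no rhs in [2,3])
  i=3: ✗ (lhs fails at k=3 before rhs at j=4)
  i=4: ✓ (rhs at j=4)
  i=5: ✓ (rhs at j=5)
  i=6: ✗ (no rhs in [6,7])
Positions where it holds: {4, 5} → 2.

2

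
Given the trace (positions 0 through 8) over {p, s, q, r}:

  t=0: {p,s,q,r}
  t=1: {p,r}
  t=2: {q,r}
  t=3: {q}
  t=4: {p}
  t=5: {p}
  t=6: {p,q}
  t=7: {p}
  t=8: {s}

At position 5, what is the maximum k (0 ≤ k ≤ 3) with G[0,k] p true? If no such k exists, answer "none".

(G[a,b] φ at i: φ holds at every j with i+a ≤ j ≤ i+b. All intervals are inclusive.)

2

p must hold from j=5 onward; find where it first fails.
  j=5: holds
  j=6: holds
  j=7: holds
  j=8: fails
Holds on [5,7], so largest k = 2.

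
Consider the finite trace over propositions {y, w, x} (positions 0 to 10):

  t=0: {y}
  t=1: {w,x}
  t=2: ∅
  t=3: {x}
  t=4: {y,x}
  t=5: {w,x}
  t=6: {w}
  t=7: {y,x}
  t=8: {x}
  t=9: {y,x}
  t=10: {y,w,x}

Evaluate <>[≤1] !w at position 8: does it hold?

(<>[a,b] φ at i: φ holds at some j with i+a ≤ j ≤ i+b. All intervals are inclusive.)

Holds

Check !w at each j in [8,9]:
  j=8: true
  j=9: true
Found at j=8 → formula holds.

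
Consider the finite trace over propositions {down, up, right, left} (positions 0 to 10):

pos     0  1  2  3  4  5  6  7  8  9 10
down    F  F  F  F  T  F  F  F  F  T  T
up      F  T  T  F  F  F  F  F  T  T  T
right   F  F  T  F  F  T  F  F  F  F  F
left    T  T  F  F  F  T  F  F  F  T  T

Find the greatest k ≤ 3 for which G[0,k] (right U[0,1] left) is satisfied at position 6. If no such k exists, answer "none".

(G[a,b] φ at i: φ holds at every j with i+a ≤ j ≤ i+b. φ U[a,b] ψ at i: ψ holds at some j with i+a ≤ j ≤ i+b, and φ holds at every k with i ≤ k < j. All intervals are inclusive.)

(right U[0,1] left) must hold from j=6 onward; find where it first fails.
  j=6: fails → no k works.

none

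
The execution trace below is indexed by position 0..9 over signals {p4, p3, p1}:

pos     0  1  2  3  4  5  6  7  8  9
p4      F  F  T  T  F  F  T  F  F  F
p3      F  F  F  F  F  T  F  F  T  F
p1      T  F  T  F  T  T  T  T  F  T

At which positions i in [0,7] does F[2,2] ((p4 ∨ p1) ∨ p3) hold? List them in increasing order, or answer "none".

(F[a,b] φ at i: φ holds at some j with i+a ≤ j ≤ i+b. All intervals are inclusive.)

0, 1, 2, 3, 4, 5, 6, 7

Evaluate at each i in [0,7]:
  i=0: ✓ (witness j=2)
  i=1: ✓ (witness j=3)
  i=2: ✓ (witness j=4)
  i=3: ✓ (witness j=5)
  i=4: ✓ (witness j=6)
  i=5: ✓ (witness j=7)
  i=6: ✓ (witness j=8)
  i=7: ✓ (witness j=9)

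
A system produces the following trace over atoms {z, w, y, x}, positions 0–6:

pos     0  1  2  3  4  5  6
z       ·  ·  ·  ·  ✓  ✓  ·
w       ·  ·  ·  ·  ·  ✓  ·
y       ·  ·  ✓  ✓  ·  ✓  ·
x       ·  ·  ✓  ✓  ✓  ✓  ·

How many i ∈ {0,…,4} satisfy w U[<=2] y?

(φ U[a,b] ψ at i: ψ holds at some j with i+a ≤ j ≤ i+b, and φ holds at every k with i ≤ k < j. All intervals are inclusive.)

2

Evaluate at each i in [0,4]:
  i=0: ✗ (lhs fails at k=0 before rhs at j=2)
  i=1: ✗ (lhs fails at k=1 before rhs at j=2)
  i=2: ✓ (rhs at j=2)
  i=3: ✓ (rhs at j=3)
  i=4: ✗ (lhs fails at k=4 before rhs at j=5)
Positions where it holds: {2, 3} → 2.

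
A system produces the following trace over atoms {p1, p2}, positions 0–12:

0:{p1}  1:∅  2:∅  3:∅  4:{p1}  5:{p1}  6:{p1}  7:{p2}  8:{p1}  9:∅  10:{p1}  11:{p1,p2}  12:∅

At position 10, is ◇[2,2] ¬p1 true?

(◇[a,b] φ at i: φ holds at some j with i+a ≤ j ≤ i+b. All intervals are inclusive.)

Check ¬p1 at each j in [12,12]:
  j=12: true
Found at j=12 → formula holds.

Holds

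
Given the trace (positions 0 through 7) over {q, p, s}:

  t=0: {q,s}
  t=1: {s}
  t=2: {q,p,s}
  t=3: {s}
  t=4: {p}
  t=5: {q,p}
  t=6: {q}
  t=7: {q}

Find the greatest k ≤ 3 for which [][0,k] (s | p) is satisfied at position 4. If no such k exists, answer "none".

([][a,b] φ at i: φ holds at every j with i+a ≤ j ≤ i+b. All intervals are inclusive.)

1

(s | p) must hold from j=4 onward; find where it first fails.
  j=4: holds
  j=5: holds
  j=6: fails
Holds on [4,5], so largest k = 1.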